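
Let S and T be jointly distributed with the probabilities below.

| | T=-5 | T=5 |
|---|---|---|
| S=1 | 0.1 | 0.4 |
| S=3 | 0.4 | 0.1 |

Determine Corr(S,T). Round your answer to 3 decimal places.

E[S] = 2,  E[T] = 0
E[ST] = -3
Cov(S,T) = E[ST] − E[S]E[T] = -3 − (2)(0) = -3
V(S) = 1,  V(T) = 25
ρ = -3 / √(1·25) ≈ -0.600

-0.600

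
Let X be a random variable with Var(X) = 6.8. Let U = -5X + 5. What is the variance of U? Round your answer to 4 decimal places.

Var(-5X + 5) = (-5)²·Var(X) = 25·6.8 = 170

170.0000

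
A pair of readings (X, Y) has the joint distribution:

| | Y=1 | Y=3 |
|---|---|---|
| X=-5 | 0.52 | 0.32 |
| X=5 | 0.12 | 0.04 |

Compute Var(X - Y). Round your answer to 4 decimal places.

15.0656

E[X] = -3.4,  E[Y] = 1.72,  E[XY] = -6.2
Var(X) = 25 − (-3.4)² = 13.44;  Var(Y) = 3.88 − (1.72)² = 0.9216
Cov(X,Y) = -6.2 − (-3.4)(1.72) = -0.352
Var(X - Y) = (1)²·13.44 + (-1)²·0.9216 + 2·(1)·(-1)·-0.352 = 15.0656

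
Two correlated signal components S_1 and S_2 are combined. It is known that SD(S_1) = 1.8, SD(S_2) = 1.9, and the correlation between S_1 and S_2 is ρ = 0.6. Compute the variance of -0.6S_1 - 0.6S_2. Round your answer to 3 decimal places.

Var(S_1) = (1.8)² = 3.24;  Var(S_2) = (1.9)² = 3.61
cov(S_1,S_2) = ρ·SD(S_1)·SD(S_2) = 0.6·1.8·1.9 = 2.052
Var(-0.6S_1 - 0.6S_2) = (-0.6)²·Var(S_1) + (-0.6)²·Var(S_2) + 2·(-0.6)·(-0.6)·cov(S_1,S_2)
= 0.36·3.24 + 0.36·3.61 + 0.72·2.052 = 3.94344

3.943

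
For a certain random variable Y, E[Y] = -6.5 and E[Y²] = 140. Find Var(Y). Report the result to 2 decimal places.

97.75

Var(Y) = 140 − (-6.5)² = 97.75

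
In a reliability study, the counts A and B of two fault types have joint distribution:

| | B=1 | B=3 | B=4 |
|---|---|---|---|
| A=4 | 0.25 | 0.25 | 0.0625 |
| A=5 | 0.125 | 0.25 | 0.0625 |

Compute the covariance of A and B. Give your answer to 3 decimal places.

E[A] = 4.4375,  E[B] = 2.375
E[AB] = 10.625
cov(A,B) = E[AB] − E[A]E[B] = 10.625 − (4.4375)(2.375) = 0.0859375

0.086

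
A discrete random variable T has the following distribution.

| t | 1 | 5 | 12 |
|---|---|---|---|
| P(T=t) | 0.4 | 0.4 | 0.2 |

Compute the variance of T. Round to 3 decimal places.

E[T] = (1)(0.4) + (5)(0.4) + (12)(0.2) = 4.8
E[T²] = (1)²(0.4) + (5)²(0.4) + (12)²(0.2) = 39.2
V(T) = E[T²] − (E[T])² = 39.2 − (4.8)² = 16.16

16.160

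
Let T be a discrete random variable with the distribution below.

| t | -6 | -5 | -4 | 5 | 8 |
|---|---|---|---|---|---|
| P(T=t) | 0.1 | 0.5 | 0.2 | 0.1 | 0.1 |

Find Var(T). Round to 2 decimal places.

21.44

E[T] = (-6)(0.1) + (-5)(0.5) + (-4)(0.2) + (5)(0.1) + (8)(0.1) = -2.6
E[T²] = (-6)²(0.1) + (-5)²(0.5) + (-4)²(0.2) + (5)²(0.1) + (8)²(0.1) = 28.2
Var(T) = E[T²] − (E[T])² = 28.2 − (-2.6)² = 21.44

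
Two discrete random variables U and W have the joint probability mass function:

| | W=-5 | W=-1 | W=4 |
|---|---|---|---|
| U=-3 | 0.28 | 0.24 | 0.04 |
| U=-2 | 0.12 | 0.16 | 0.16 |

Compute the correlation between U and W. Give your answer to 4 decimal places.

0.3541

E[U] = -2.56,  E[W] = -1.6
E[UW] = 4.68
Cov(U,W) = E[UW] − E[U]E[W] = 4.68 − (-2.56)(-1.6) = 0.584
Var(U) = 0.2464,  Var(W) = 11.04
ρ = 0.584 / √(0.2464·11.04) ≈ 0.3541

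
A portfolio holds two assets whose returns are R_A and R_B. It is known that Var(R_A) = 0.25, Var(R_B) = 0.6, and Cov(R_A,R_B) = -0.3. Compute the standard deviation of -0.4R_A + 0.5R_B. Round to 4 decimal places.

0.5568

Var(-0.4R_A + 0.5R_B) = (-0.4)²·Var(R_A) + (0.5)²·Var(R_B) + 2·(-0.4)·(0.5)·Cov(R_A,R_B)
= 0.16·0.25 + 0.25·0.6 + -0.4·-0.3 = 0.31
SD(-0.4R_A + 0.5R_B) = √0.31 ≈ 0.5568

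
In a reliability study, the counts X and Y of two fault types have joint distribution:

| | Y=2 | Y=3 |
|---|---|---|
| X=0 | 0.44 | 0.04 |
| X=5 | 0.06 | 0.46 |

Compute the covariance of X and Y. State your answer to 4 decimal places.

E[X] = 2.6,  E[Y] = 2.5
E[XY] = 7.5
Cov(X,Y) = E[XY] − E[X]E[Y] = 7.5 − (2.6)(2.5) = 1

1.0000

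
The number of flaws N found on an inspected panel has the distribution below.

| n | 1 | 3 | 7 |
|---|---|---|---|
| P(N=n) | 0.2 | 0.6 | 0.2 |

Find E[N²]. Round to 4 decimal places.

15.4000

E[N²] = (1)²(0.2) + (3)²(0.6) + (7)²(0.2) = 15.4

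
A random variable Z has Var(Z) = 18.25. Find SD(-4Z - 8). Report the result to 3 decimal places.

17.088

Var(-4Z - 8) = (-4)²·18.25 = 292
SD(-4Z - 8) = √292 ≈ 17.088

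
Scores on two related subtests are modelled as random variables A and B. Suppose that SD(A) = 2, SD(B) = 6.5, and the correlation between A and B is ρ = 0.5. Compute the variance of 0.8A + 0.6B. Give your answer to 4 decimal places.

24.0100

var(A) = (2)² = 4;  var(B) = (6.5)² = 42.25
Cov(A,B) = ρ·SD(A)·SD(B) = 0.5·2·6.5 = 6.5
var(0.8A + 0.6B) = (0.8)²·var(A) + (0.6)²·var(B) + 2·(0.8)·(0.6)·Cov(A,B)
= 0.64·4 + 0.36·42.25 + 0.96·6.5 = 24.01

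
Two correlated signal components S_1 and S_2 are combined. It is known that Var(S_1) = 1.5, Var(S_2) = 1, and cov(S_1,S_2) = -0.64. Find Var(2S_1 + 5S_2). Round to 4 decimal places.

18.2000

Var(2S_1 + 5S_2) = (2)²·Var(S_1) + (5)²·Var(S_2) + 2·(2)·(5)·cov(S_1,S_2)
= 4·1.5 + 25·1 + 20·-0.64 = 18.2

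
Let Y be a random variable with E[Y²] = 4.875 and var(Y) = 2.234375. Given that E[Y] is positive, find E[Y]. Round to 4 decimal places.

(E[Y])² = E[Y²] − var(Y) = 4.875 − 2.234375 = 2.640625
E[Y] = √2.640625 = 1.625

1.6250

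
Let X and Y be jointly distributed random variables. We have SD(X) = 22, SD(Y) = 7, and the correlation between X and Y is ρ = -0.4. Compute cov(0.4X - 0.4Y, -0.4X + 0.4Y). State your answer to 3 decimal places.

-104.992

Var(X) = (22)² = 484;  Var(Y) = (7)² = 49
cov(X,Y) = ρ·SD(X)·SD(Y) = -0.4·22·7 = -61.6
cov(0.4X - 0.4Y, -0.4X + 0.4Y) = (0.4)(-0.4)Var(X) + (-0.4)(0.4)Var(Y) + [(0.4)(0.4) + (-0.4)(-0.4)]cov(X,Y)
= -0.16·484 + -0.16·49 + 0.32·-61.6 = -104.992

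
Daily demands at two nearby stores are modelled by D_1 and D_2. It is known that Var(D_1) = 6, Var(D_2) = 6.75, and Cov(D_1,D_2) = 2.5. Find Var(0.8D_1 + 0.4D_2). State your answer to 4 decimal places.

6.5200

Var(0.8D_1 + 0.4D_2) = (0.8)²·Var(D_1) + (0.4)²·Var(D_2) + 2·(0.8)·(0.4)·Cov(D_1,D_2)
= 0.64·6 + 0.16·6.75 + 0.64·2.5 = 6.52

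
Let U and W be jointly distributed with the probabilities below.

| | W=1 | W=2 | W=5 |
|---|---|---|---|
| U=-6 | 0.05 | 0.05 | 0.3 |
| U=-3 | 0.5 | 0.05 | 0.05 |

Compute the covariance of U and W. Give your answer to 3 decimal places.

E[U] = -4.2,  E[W] = 2.5
E[UW] = -12.45
cov(U,W) = E[UW] − E[U]E[W] = -12.45 − (-4.2)(2.5) = -1.95

-1.950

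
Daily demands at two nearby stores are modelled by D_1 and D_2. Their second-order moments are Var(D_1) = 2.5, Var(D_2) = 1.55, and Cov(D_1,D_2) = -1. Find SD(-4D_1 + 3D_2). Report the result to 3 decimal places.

8.829

Var(-4D_1 + 3D_2) = (-4)²·Var(D_1) + (3)²·Var(D_2) + 2·(-4)·(3)·Cov(D_1,D_2)
= 16·2.5 + 9·1.55 + -24·-1 = 77.95
SD(-4D_1 + 3D_2) = √77.95 ≈ 8.829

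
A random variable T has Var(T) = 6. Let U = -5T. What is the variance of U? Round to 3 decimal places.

Var(-5T) = (-5)²·Var(T) = 25·6 = 150

150.000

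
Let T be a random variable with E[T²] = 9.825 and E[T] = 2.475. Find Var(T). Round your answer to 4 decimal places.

3.6994

Var(T) = 9.825 − (2.475)² = 3.699375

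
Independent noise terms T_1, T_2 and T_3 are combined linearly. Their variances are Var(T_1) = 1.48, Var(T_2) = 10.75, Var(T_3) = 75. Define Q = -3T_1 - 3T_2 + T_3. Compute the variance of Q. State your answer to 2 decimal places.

By independence, Var(Q) = (-3)²Var(T_1) + (-3)²Var(T_2) + (1)²Var(T_3)
= (-3)²·1.48 + (-3)²·10.75 + (1)²·75 = 185.07

185.07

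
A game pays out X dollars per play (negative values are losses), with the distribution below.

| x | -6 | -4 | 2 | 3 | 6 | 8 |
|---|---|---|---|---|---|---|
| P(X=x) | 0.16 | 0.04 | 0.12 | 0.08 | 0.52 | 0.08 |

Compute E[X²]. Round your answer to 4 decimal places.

E[X²] = (-6)²(0.16) + (-4)²(0.04) + (2)²(0.12) + (3)²(0.08) + (6)²(0.52) + (8)²(0.08) = 31.44

31.4400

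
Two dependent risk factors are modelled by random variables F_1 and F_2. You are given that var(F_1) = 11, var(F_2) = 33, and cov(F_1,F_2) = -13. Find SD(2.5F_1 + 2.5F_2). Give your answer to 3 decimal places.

10.607

var(2.5F_1 + 2.5F_2) = (2.5)²·var(F_1) + (2.5)²·var(F_2) + 2·(2.5)·(2.5)·cov(F_1,F_2)
= 6.25·11 + 6.25·33 + 12.5·-13 = 112.5
SD(2.5F_1 + 2.5F_2) = √112.5 ≈ 10.607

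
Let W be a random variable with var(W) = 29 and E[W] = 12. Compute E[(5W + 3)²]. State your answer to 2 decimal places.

E[5W + 3] = 5·12 + 3 = 63
var(5W + 3) = (5)²·29 = 725
E[(5W + 3)²] = var((5W + 3)) + (E[(5W + 3)])² = 725 + (63)² = 4694

4694.00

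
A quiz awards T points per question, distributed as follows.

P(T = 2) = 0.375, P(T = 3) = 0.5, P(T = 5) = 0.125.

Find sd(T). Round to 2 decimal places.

E[T] = (2)(0.375) + (3)(0.5) + (5)(0.125) = 2.875
E[T²] = (2)²(0.375) + (3)²(0.5) + (5)²(0.125) = 9.125
V(T) = E[T²] − (E[T])² = 9.125 − (2.875)² = 0.859375
sd(T) = √0.859375 ≈ 0.93

0.93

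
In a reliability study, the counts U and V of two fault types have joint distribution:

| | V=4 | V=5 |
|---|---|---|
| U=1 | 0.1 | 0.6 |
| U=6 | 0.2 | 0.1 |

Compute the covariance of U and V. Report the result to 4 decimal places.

E[U] = 2.5,  E[V] = 4.7
E[UV] = 11.2
Cov(U,V) = E[UV] − E[U]E[V] = 11.2 − (2.5)(4.7) = -0.55

-0.5500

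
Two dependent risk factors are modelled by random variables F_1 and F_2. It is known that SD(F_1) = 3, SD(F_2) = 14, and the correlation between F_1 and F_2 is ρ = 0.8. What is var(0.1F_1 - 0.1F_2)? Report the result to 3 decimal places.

var(F_1) = (3)² = 9;  var(F_2) = (14)² = 196
Cov(F_1,F_2) = ρ·SD(F_1)·SD(F_2) = 0.8·3·14 = 33.6
var(0.1F_1 - 0.1F_2) = (0.1)²·var(F_1) + (-0.1)²·var(F_2) + 2·(0.1)·(-0.1)·Cov(F_1,F_2)
= 0.01·9 + 0.01·196 + -0.02·33.6 = 1.378

1.378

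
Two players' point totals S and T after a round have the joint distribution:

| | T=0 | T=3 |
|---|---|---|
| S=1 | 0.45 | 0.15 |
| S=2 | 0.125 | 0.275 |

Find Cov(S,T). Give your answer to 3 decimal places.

0.315

E[S] = 1.4,  E[T] = 1.275
E[ST] = 2.1
Cov(S,T) = E[ST] − E[S]E[T] = 2.1 − (1.4)(1.275) = 0.315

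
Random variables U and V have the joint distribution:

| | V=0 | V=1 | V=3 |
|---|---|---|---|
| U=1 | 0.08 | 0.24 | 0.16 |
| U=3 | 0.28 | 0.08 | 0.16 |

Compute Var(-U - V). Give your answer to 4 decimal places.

2.1376

E[U] = 2.04,  E[V] = 1.28,  E[UV] = 2.4
Var(U) = 5.16 − (2.04)² = 0.9984;  Var(V) = 3.2 − (1.28)² = 1.5616
Cov(U,V) = 2.4 − (2.04)(1.28) = -0.2112
Var(-U - V) = (-1)²·0.9984 + (-1)²·1.5616 + 2·(-1)·(-1)·-0.2112 = 2.1376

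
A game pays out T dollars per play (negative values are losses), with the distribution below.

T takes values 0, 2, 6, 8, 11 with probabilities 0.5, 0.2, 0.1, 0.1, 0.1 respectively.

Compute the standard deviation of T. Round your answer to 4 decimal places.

E[T] = (0)(0.5) + (2)(0.2) + (6)(0.1) + (8)(0.1) + (11)(0.1) = 2.9
E[T²] = (0)²(0.5) + (2)²(0.2) + (6)²(0.1) + (8)²(0.1) + (11)²(0.1) = 22.9
Var(T) = E[T²] − (E[T])² = 22.9 − (2.9)² = 14.49
SD(T) = √14.49 ≈ 3.8066

3.8066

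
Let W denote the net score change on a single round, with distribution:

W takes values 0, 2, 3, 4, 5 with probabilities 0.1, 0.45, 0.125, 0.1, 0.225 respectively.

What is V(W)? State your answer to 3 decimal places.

2.310

E[W] = (0)(0.1) + (2)(0.45) + (3)(0.125) + (4)(0.1) + (5)(0.225) = 2.8
E[W²] = (0)²(0.1) + (2)²(0.45) + (3)²(0.125) + (4)²(0.1) + (5)²(0.225) = 10.15
V(W) = E[W²] − (E[W])² = 10.15 − (2.8)² = 2.31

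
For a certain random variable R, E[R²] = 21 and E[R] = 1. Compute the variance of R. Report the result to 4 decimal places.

var(R) = 21 − (1)² = 20

20.0000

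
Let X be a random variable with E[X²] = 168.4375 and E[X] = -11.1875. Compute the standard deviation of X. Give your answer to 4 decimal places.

6.5786

var(X) = 168.4375 − (-11.1875)² = 43.27734375
σ(X) = √43.27734375 ≈ 6.5786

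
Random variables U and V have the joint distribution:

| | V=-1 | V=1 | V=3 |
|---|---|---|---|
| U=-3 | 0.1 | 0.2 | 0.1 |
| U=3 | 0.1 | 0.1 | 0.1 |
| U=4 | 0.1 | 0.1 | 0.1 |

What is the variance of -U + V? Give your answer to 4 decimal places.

E[U] = 0.9,  E[V] = 1,  E[UV] = 0.9
Var(U) = 11.1 − (0.9)² = 10.29;  Var(V) = 3.4 − (1)² = 2.4
Cov(U,V) = 0.9 − (0.9)(1) = 0
Var(-U + V) = (-1)²·10.29 + (1)²·2.4 + 2·(-1)·(1)·0 = 12.69

12.6900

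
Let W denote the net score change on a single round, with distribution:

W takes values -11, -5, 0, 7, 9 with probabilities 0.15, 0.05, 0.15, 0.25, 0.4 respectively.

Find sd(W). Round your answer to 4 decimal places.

E[W] = (-11)(0.15) + (-5)(0.05) + (0)(0.15) + (7)(0.25) + (9)(0.4) = 3.45
E[W²] = (-11)²(0.15) + (-5)²(0.05) + (0)²(0.15) + (7)²(0.25) + (9)²(0.4) = 64.05
Var(W) = E[W²] − (E[W])² = 64.05 − (3.45)² = 52.1475
sd(W) = √52.1475 ≈ 7.2213

7.2213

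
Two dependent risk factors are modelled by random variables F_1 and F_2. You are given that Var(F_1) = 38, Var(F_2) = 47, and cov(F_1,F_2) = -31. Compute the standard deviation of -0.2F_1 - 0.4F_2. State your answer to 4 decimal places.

Var(-0.2F_1 - 0.4F_2) = (-0.2)²·Var(F_1) + (-0.4)²·Var(F_2) + 2·(-0.2)·(-0.4)·cov(F_1,F_2)
= 0.04·38 + 0.16·47 + 0.16·-31 = 4.08
σ(-0.2F_1 - 0.4F_2) = √4.08 ≈ 2.0199

2.0199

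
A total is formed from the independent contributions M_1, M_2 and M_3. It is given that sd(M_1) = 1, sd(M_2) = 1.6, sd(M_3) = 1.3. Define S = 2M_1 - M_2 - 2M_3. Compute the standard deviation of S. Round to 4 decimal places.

Var(M_1) = 1, Var(M_2) = 2.56, Var(M_3) = 1.69
By independence, Var(S) = (2)²Var(M_1) + (-1)²Var(M_2) + (-2)²Var(M_3)
= (2)²·1 + (-1)²·2.56 + (-2)²·1.69 = 13.32
sd(S) = √13.32 ≈ 3.6497

3.6497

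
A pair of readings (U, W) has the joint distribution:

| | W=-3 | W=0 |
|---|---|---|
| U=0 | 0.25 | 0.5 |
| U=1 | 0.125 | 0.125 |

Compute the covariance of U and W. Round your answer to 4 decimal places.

-0.0938

E[U] = 0.25,  E[W] = -1.125
E[UW] = -0.375
Cov(U,W) = E[UW] − E[U]E[W] = -0.375 − (0.25)(-1.125) = -0.09375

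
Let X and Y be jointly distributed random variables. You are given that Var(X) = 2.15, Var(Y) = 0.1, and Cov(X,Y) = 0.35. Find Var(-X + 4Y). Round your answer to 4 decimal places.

0.9500

Var(-X + 4Y) = (-1)²·Var(X) + (4)²·Var(Y) + 2·(-1)·(4)·Cov(X,Y)
= 1·2.15 + 16·0.1 + -8·0.35 = 0.95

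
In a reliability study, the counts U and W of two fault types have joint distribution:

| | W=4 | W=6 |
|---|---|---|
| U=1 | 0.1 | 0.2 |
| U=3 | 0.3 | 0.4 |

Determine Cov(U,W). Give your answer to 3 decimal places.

E[U] = 2.4,  E[W] = 5.2
E[UW] = 12.4
Cov(U,W) = E[UW] − E[U]E[W] = 12.4 − (2.4)(5.2) = -0.08

-0.080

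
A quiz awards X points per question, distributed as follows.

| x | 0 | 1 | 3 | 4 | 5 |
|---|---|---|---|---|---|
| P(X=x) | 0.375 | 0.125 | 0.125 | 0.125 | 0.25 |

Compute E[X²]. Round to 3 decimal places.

9.500

E[X²] = (0)²(0.375) + (1)²(0.125) + (3)²(0.125) + (4)²(0.125) + (5)²(0.25) = 9.5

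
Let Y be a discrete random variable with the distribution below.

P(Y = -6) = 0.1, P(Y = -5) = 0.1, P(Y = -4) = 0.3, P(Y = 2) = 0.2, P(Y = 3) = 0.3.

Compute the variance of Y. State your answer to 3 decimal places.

13.400

E[Y] = (-6)(0.1) + (-5)(0.1) + (-4)(0.3) + (2)(0.2) + (3)(0.3) = -1
E[Y²] = (-6)²(0.1) + (-5)²(0.1) + (-4)²(0.3) + (2)²(0.2) + (3)²(0.3) = 14.4
Var(Y) = E[Y²] − (E[Y])² = 14.4 − (-1)² = 13.4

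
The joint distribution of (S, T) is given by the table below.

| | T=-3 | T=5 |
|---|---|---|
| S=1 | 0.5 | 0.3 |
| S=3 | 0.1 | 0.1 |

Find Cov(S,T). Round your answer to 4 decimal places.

0.3200

E[S] = 1.4,  E[T] = 0.2
E[ST] = 0.6
Cov(S,T) = E[ST] − E[S]E[T] = 0.6 − (1.4)(0.2) = 0.32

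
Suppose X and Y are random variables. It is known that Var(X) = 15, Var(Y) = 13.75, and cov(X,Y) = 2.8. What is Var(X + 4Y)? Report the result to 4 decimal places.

Var(X + 4Y) = (1)²·Var(X) + (4)²·Var(Y) + 2·(1)·(4)·cov(X,Y)
= 1·15 + 16·13.75 + 8·2.8 = 257.4

257.4000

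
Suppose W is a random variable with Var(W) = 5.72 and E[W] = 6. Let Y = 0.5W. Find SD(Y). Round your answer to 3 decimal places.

Var(0.5W) = (0.5)²·5.72 = 1.43
SD(Y) = √1.43 ≈ 1.196

1.196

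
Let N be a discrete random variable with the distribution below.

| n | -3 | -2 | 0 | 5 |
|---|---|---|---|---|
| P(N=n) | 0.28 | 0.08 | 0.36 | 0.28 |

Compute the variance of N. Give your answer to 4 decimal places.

9.6800

E[N] = (-3)(0.28) + (-2)(0.08) + (0)(0.36) + (5)(0.28) = 0.4
E[N²] = (-3)²(0.28) + (-2)²(0.08) + (0)²(0.36) + (5)²(0.28) = 9.84
Var(N) = E[N²] − (E[N])² = 9.84 − (0.4)² = 9.68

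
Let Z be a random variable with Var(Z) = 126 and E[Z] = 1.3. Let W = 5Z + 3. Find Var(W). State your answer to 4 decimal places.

3150.0000

Var(5Z + 3) = (5)²·Var(Z) = 25·126 = 3150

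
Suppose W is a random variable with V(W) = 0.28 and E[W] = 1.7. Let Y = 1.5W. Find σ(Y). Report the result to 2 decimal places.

0.79

V(1.5W) = (1.5)²·0.28 = 0.63
σ(Y) = √0.63 ≈ 0.79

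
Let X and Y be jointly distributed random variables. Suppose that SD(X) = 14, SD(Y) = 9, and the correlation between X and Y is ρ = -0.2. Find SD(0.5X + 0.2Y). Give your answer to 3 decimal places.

var(X) = (14)² = 196;  var(Y) = (9)² = 81
Cov(X,Y) = ρ·SD(X)·SD(Y) = -0.2·14·9 = -25.2
var(0.5X + 0.2Y) = (0.5)²·var(X) + (0.2)²·var(Y) + 2·(0.5)·(0.2)·Cov(X,Y)
= 0.25·196 + 0.04·81 + 0.2·-25.2 = 47.2
SD(0.5X + 0.2Y) = √47.2 ≈ 6.870

6.870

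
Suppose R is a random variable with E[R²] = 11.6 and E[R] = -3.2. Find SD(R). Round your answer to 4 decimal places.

1.1662

V(R) = 11.6 − (-3.2)² = 1.36
SD(R) = √1.36 ≈ 1.1662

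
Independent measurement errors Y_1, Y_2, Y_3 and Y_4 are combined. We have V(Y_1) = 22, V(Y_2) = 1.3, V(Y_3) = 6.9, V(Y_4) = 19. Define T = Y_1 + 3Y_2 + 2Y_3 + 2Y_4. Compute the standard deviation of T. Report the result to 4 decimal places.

By independence, V(T) = (1)²V(Y_1) + (3)²V(Y_2) + (2)²V(Y_3) + (2)²V(Y_4)
= (1)²·22 + (3)²·1.3 + (2)²·6.9 + (2)²·19 = 137.3
SD(T) = √137.3 ≈ 11.7175

11.7175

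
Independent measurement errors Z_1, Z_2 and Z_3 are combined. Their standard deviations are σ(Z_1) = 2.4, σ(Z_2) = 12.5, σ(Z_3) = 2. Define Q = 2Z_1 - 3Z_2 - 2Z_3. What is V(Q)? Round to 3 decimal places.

V(Z_1) = 5.76, V(Z_2) = 156.25, V(Z_3) = 4
By independence, V(Q) = (2)²V(Z_1) + (-3)²V(Z_2) + (-2)²V(Z_3)
= (2)²·5.76 + (-3)²·156.25 + (-2)²·4 = 1445.29

1445.290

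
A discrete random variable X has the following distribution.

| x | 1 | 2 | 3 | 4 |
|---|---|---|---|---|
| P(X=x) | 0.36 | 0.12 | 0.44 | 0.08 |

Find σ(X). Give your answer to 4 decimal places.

E[X] = (1)(0.36) + (2)(0.12) + (3)(0.44) + (4)(0.08) = 2.24
E[X²] = (1)²(0.36) + (2)²(0.12) + (3)²(0.44) + (4)²(0.08) = 6.08
Var(X) = E[X²] − (E[X])² = 6.08 − (2.24)² = 1.0624
σ(X) = √1.0624 ≈ 1.0307

1.0307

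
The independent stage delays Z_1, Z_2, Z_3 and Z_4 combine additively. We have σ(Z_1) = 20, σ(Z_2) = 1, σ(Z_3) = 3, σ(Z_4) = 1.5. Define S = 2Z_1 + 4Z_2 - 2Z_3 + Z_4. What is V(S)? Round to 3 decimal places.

V(Z_1) = 400, V(Z_2) = 1, V(Z_3) = 9, V(Z_4) = 2.25
By independence, V(S) = (2)²V(Z_1) + (4)²V(Z_2) + (-2)²V(Z_3) + (1)²V(Z_4)
= (2)²·400 + (4)²·1 + (-2)²·9 + (1)²·2.25 = 1654.25

1654.250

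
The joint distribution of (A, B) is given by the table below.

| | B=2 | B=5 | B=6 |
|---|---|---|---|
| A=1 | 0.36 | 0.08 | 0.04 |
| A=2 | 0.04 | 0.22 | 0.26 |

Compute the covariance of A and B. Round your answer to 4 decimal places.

0.6080

E[A] = 1.52,  E[B] = 4.1
E[AB] = 6.84
cov(A,B) = E[AB] − E[A]E[B] = 6.84 − (1.52)(4.1) = 0.608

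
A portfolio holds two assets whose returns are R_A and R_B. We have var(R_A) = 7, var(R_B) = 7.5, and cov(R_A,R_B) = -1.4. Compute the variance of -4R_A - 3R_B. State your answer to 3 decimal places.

var(-4R_A - 3R_B) = (-4)²·var(R_A) + (-3)²·var(R_B) + 2·(-4)·(-3)·cov(R_A,R_B)
= 16·7 + 9·7.5 + 24·-1.4 = 145.9

145.900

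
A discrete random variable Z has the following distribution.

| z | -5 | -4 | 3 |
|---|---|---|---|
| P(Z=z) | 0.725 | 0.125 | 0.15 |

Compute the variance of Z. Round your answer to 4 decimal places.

7.9694

E[Z] = (-5)(0.725) + (-4)(0.125) + (3)(0.15) = -3.675
E[Z²] = (-5)²(0.725) + (-4)²(0.125) + (3)²(0.15) = 21.475
V(Z) = E[Z²] − (E[Z])² = 21.475 − (-3.675)² = 7.969375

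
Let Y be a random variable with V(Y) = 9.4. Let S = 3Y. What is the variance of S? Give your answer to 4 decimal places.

V(3Y) = (3)²·V(Y) = 9·9.4 = 84.6

84.6000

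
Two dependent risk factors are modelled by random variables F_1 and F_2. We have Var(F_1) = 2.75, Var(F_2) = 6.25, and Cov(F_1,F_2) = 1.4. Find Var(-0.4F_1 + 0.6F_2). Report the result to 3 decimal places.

Var(-0.4F_1 + 0.6F_2) = (-0.4)²·Var(F_1) + (0.6)²·Var(F_2) + 2·(-0.4)·(0.6)·Cov(F_1,F_2)
= 0.16·2.75 + 0.36·6.25 + -0.48·1.4 = 2.018

2.018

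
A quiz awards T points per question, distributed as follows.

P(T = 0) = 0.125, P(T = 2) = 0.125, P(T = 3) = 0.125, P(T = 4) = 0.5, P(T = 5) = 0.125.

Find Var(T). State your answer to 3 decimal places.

2.188

E[T] = (0)(0.125) + (2)(0.125) + (3)(0.125) + (4)(0.5) + (5)(0.125) = 3.25
E[T²] = (0)²(0.125) + (2)²(0.125) + (3)²(0.125) + (4)²(0.5) + (5)²(0.125) = 12.75
Var(T) = E[T²] − (E[T])² = 12.75 − (3.25)² = 2.1875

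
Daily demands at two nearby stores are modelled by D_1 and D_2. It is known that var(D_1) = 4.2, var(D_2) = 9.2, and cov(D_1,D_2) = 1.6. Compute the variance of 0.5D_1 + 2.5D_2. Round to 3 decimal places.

62.550

var(0.5D_1 + 2.5D_2) = (0.5)²·var(D_1) + (2.5)²·var(D_2) + 2·(0.5)·(2.5)·cov(D_1,D_2)
= 0.25·4.2 + 6.25·9.2 + 2.5·1.6 = 62.55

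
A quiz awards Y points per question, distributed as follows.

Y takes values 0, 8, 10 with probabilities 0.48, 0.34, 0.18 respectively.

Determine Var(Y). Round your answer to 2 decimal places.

19.33

E[Y] = (0)(0.48) + (8)(0.34) + (10)(0.18) = 4.52
E[Y²] = (0)²(0.48) + (8)²(0.34) + (10)²(0.18) = 39.76
Var(Y) = E[Y²] − (E[Y])² = 39.76 − (4.52)² = 19.3296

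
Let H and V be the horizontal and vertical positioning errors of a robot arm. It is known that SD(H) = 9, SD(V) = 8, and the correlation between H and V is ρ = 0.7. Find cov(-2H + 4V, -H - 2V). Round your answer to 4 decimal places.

Var(H) = (9)² = 81;  Var(V) = (8)² = 64
cov(H,V) = ρ·SD(H)·SD(V) = 0.7·9·8 = 50.4
cov(-2H + 4V, -H - 2V) = (-2)(-1)Var(H) + (4)(-2)Var(V) + [(-2)(-2) + (4)(-1)]cov(H,V)
= 2·81 + -8·64 + 0·50.4 = -350

-350.0000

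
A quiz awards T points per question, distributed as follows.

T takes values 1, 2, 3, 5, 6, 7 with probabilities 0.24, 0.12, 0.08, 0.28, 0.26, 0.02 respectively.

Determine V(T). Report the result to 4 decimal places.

4.1876

E[T] = (1)(0.24) + (2)(0.12) + (3)(0.08) + (5)(0.28) + (6)(0.26) + (7)(0.02) = 3.82
E[T²] = (1)²(0.24) + (2)²(0.12) + (3)²(0.08) + (5)²(0.28) + (6)²(0.26) + (7)²(0.02) = 18.78
V(T) = E[T²] − (E[T])² = 18.78 − (3.82)² = 4.1876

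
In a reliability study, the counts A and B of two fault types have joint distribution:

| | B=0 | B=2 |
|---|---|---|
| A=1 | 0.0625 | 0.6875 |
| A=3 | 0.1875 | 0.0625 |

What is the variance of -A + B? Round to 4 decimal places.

2.5000

E[A] = 1.5,  E[B] = 1.5,  E[AB] = 1.75
Var(A) = 3 − (1.5)² = 0.75;  Var(B) = 3 − (1.5)² = 0.75
Cov(A,B) = 1.75 − (1.5)(1.5) = -0.5
Var(-A + B) = (-1)²·0.75 + (1)²·0.75 + 2·(-1)·(1)·-0.5 = 2.5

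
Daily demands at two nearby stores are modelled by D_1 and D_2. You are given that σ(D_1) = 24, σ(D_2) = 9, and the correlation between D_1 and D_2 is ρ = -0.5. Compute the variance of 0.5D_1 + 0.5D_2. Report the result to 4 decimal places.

110.2500

V(D_1) = (24)² = 576;  V(D_2) = (9)² = 81
Cov(D_1,D_2) = ρ·σ(D_1)·σ(D_2) = -0.5·24·9 = -108
V(0.5D_1 + 0.5D_2) = (0.5)²·V(D_1) + (0.5)²·V(D_2) + 2·(0.5)·(0.5)·Cov(D_1,D_2)
= 0.25·576 + 0.25·81 + 0.5·-108 = 110.25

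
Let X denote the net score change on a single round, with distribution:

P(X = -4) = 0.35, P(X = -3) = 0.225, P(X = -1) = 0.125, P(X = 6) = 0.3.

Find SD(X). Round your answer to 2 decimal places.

4.29

E[X] = (-4)(0.35) + (-3)(0.225) + (-1)(0.125) + (6)(0.3) = -0.4
E[X²] = (-4)²(0.35) + (-3)²(0.225) + (-1)²(0.125) + (6)²(0.3) = 18.55
var(X) = E[X²] − (E[X])² = 18.55 − (-0.4)² = 18.39
SD(X) = √18.39 ≈ 4.29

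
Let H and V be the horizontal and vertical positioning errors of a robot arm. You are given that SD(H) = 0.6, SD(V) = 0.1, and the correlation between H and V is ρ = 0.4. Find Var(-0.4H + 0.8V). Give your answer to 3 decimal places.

Var(H) = (0.6)² = 0.36;  Var(V) = (0.1)² = 0.01
Cov(H,V) = ρ·SD(H)·SD(V) = 0.4·0.6·0.1 = 0.024
Var(-0.4H + 0.8V) = (-0.4)²·Var(H) + (0.8)²·Var(V) + 2·(-0.4)·(0.8)·Cov(H,V)
= 0.16·0.36 + 0.64·0.01 + -0.64·0.024 = 0.04864

0.049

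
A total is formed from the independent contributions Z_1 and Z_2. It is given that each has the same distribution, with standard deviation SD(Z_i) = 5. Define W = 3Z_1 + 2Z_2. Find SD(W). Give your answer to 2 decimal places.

18.03

Var(Z_i) = (5)² = 25
By independence, Var(W) = (3)²Var(Z_1) + (2)²Var(Z_2)
= (3)²·25 + (2)²·25 = 325
SD(W) = √325 ≈ 18.03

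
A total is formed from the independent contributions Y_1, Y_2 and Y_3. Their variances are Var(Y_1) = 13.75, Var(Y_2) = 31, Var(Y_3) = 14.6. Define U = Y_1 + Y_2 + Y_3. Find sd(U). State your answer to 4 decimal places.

7.7039

By independence, Var(U) = (1)²Var(Y_1) + (1)²Var(Y_2) + (1)²Var(Y_3)
= (1)²·13.75 + (1)²·31 + (1)²·14.6 = 59.35
sd(U) = √59.35 ≈ 7.7039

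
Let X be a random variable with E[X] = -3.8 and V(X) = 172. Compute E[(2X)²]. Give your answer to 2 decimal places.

745.76

E[2X] = 2·-3.8 = -7.6
V(2X) = (2)²·172 = 688
E[(2X)²] = V((2X)) + (E[(2X)])² = 688 + (-7.6)² = 745.76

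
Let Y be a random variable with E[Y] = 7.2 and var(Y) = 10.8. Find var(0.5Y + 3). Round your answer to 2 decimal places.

var(0.5Y + 3) = (0.5)²·var(Y) = 0.25·10.8 = 2.7

2.70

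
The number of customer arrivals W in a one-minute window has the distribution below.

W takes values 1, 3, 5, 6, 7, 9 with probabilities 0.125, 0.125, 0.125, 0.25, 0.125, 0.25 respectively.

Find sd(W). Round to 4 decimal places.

E[W] = (1)(0.125) + (3)(0.125) + (5)(0.125) + (6)(0.25) + (7)(0.125) + (9)(0.25) = 5.75
E[W²] = (1)²(0.125) + (3)²(0.125) + (5)²(0.125) + (6)²(0.25) + (7)²(0.125) + (9)²(0.25) = 39.75
var(W) = E[W²] − (E[W])² = 39.75 − (5.75)² = 6.6875
sd(W) = √6.6875 ≈ 2.5860

2.5860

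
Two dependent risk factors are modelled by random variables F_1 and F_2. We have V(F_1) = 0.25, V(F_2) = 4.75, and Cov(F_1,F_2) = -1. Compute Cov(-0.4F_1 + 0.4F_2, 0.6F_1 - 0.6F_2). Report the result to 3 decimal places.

Cov(-0.4F_1 + 0.4F_2, 0.6F_1 - 0.6F_2) = (-0.4)(0.6)V(F_1) + (0.4)(-0.6)V(F_2) + [(-0.4)(-0.6) + (0.4)(0.6)]Cov(F_1,F_2)
= -0.24·0.25 + -0.24·4.75 + 0.48·-1 = -1.68

-1.680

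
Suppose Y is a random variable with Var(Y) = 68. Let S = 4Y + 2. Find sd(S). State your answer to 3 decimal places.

Var(4Y + 2) = (4)²·68 = 1088
sd(S) = √1088 ≈ 32.985

32.985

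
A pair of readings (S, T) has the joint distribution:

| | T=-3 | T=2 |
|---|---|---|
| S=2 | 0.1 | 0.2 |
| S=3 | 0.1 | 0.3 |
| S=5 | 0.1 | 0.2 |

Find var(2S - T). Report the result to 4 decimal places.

E[S] = 3.3,  E[T] = 0.5,  E[ST] = 1.6
var(S) = 12.3 − (3.3)² = 1.41;  var(T) = 5.5 − (0.5)² = 5.25
Cov(S,T) = 1.6 − (3.3)(0.5) = -0.05
var(2S - T) = (2)²·1.41 + (-1)²·5.25 + 2·(2)·(-1)·-0.05 = 11.09

11.0900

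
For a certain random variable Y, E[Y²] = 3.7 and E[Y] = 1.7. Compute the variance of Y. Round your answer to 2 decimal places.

0.81

V(Y) = 3.7 − (1.7)² = 0.81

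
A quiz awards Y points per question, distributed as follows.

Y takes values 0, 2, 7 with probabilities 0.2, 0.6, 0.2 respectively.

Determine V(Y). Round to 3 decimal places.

5.440

E[Y] = (0)(0.2) + (2)(0.6) + (7)(0.2) = 2.6
E[Y²] = (0)²(0.2) + (2)²(0.6) + (7)²(0.2) = 12.2
V(Y) = E[Y²] − (E[Y])² = 12.2 − (2.6)² = 5.44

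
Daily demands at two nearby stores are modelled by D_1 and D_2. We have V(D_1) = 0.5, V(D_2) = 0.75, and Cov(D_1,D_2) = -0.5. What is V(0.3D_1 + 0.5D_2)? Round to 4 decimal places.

0.0825

V(0.3D_1 + 0.5D_2) = (0.3)²·V(D_1) + (0.5)²·V(D_2) + 2·(0.3)·(0.5)·Cov(D_1,D_2)
= 0.09·0.5 + 0.25·0.75 + 0.3·-0.5 = 0.0825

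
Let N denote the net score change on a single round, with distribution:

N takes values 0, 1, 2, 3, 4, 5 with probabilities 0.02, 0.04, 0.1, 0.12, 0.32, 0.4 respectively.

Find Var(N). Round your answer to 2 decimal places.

E[N] = (0)(0.02) + (1)(0.04) + (2)(0.1) + (3)(0.12) + (4)(0.32) + (5)(0.4) = 3.88
E[N²] = (0)²(0.02) + (1)²(0.04) + (2)²(0.1) + (3)²(0.12) + (4)²(0.32) + (5)²(0.4) = 16.64
Var(N) = E[N²] − (E[N])² = 16.64 − (3.88)² = 1.5856

1.59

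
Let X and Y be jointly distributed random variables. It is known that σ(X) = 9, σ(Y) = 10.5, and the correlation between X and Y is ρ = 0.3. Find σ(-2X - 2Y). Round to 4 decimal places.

V(X) = (9)² = 81;  V(Y) = (10.5)² = 110.25
cov(X,Y) = ρ·σ(X)·σ(Y) = 0.3·9·10.5 = 28.35
V(-2X - 2Y) = (-2)²·V(X) + (-2)²·V(Y) + 2·(-2)·(-2)·cov(X,Y)
= 4·81 + 4·110.25 + 8·28.35 = 991.8
σ(-2X - 2Y) = √991.8 ≈ 31.4929

31.4929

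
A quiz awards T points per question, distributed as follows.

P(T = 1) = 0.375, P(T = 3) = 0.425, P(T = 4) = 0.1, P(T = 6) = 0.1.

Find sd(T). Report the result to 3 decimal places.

1.542

E[T] = (1)(0.375) + (3)(0.425) + (4)(0.1) + (6)(0.1) = 2.65
E[T²] = (1)²(0.375) + (3)²(0.425) + (4)²(0.1) + (6)²(0.1) = 9.4
Var(T) = E[T²] − (E[T])² = 9.4 − (2.65)² = 2.3775
sd(T) = √2.3775 ≈ 1.542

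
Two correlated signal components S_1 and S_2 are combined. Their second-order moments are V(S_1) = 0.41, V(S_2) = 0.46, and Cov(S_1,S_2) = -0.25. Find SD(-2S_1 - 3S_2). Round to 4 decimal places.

V(-2S_1 - 3S_2) = (-2)²·V(S_1) + (-3)²·V(S_2) + 2·(-2)·(-3)·Cov(S_1,S_2)
= 4·0.41 + 9·0.46 + 12·-0.25 = 2.78
SD(-2S_1 - 3S_2) = √2.78 ≈ 1.6673

1.6673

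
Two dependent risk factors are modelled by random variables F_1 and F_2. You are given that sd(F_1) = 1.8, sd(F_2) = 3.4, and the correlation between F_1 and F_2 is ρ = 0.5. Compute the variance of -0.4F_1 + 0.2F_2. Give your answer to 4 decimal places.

V(F_1) = (1.8)² = 3.24;  V(F_2) = (3.4)² = 11.56
Cov(F_1,F_2) = ρ·sd(F_1)·sd(F_2) = 0.5·1.8·3.4 = 3.06
V(-0.4F_1 + 0.2F_2) = (-0.4)²·V(F_1) + (0.2)²·V(F_2) + 2·(-0.4)·(0.2)·Cov(F_1,F_2)
= 0.16·3.24 + 0.04·11.56 + -0.16·3.06 = 0.4912

0.4912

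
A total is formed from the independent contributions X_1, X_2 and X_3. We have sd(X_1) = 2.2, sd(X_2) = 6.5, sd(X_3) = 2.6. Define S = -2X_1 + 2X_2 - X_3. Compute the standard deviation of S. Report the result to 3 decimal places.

13.969

var(X_1) = 4.84, var(X_2) = 42.25, var(X_3) = 6.76
By independence, var(S) = (-2)²var(X_1) + (2)²var(X_2) + (-1)²var(X_3)
= (-2)²·4.84 + (2)²·42.25 + (-1)²·6.76 = 195.12
sd(S) = √195.12 ≈ 13.969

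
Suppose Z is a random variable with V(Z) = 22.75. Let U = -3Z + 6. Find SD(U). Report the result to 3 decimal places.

V(-3Z + 6) = (-3)²·22.75 = 204.75
SD(U) = √204.75 ≈ 14.309

14.309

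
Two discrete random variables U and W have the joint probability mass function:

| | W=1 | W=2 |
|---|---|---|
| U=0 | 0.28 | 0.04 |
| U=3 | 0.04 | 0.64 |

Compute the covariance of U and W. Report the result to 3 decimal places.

0.533

E[U] = 2.04,  E[W] = 1.68
E[UW] = 3.96
Cov(U,W) = E[UW] − E[U]E[W] = 3.96 − (2.04)(1.68) = 0.5328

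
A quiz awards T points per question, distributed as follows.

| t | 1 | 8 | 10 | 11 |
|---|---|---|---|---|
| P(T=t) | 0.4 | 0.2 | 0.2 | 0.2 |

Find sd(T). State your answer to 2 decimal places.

4.35

E[T] = (1)(0.4) + (8)(0.2) + (10)(0.2) + (11)(0.2) = 6.2
E[T²] = (1)²(0.4) + (8)²(0.2) + (10)²(0.2) + (11)²(0.2) = 57.4
var(T) = E[T²] − (E[T])² = 57.4 − (6.2)² = 18.96
sd(T) = √18.96 ≈ 4.35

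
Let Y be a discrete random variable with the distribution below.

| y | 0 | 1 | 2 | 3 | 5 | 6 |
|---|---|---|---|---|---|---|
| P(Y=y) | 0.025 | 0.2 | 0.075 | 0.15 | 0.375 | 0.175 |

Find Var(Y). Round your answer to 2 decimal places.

3.65

E[Y] = (0)(0.025) + (1)(0.2) + (2)(0.075) + (3)(0.15) + (5)(0.375) + (6)(0.175) = 3.725
E[Y²] = (0)²(0.025) + (1)²(0.2) + (2)²(0.075) + (3)²(0.15) + (5)²(0.375) + (6)²(0.175) = 17.525
Var(Y) = E[Y²] − (E[Y])² = 17.525 − (3.725)² = 3.649375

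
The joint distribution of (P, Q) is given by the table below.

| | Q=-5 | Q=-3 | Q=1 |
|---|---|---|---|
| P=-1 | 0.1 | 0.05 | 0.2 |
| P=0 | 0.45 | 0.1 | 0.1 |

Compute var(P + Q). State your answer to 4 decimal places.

E[P] = -0.35,  E[Q] = -2.9,  E[PQ] = 0.45
var(P) = 0.35 − (-0.35)² = 0.2275;  var(Q) = 15.4 − (-2.9)² = 6.99
cov(P,Q) = 0.45 − (-0.35)(-2.9) = -0.565
var(P + Q) = (1)²·0.2275 + (1)²·6.99 + 2·(1)·(1)·-0.565 = 6.0875

6.0875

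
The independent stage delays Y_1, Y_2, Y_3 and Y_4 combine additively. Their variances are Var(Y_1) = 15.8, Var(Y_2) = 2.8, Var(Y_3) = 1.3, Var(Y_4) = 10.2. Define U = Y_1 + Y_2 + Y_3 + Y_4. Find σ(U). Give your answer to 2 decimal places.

By independence, Var(U) = (1)²Var(Y_1) + (1)²Var(Y_2) + (1)²Var(Y_3) + (1)²Var(Y_4)
= (1)²·15.8 + (1)²·2.8 + (1)²·1.3 + (1)²·10.2 = 30.1
σ(U) = √30.1 ≈ 5.49

5.49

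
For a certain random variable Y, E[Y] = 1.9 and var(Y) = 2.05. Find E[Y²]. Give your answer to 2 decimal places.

E[Y²] = var(Y) + (E[Y])² = 2.05 + (1.9)² = 5.66

5.66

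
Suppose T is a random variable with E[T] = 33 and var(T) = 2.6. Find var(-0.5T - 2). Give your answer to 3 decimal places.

0.650

var(-0.5T - 2) = (-0.5)²·var(T) = 0.25·2.6 = 0.65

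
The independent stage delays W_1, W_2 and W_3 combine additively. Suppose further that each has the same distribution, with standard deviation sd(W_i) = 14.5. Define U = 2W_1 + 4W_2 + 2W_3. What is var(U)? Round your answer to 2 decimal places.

5046.00

var(W_i) = (14.5)² = 210.25
By independence, var(U) = (2)²var(W_1) + (4)²var(W_2) + (2)²var(W_3)
= (2)²·210.25 + (4)²·210.25 + (2)²·210.25 = 5046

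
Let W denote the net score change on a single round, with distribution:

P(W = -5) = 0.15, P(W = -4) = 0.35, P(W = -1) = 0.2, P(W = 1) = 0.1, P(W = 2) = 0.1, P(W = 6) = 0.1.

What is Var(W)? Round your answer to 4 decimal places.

11.5475

E[W] = (-5)(0.15) + (-4)(0.35) + (-1)(0.2) + (1)(0.1) + (2)(0.1) + (6)(0.1) = -1.45
E[W²] = (-5)²(0.15) + (-4)²(0.35) + (-1)²(0.2) + (1)²(0.1) + (2)²(0.1) + (6)²(0.1) = 13.65
Var(W) = E[W²] − (E[W])² = 13.65 − (-1.45)² = 11.5475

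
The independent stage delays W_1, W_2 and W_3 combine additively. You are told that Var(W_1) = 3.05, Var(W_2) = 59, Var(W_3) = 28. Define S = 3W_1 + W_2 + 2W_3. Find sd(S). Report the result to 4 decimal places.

By independence, Var(S) = (3)²Var(W_1) + (1)²Var(W_2) + (2)²Var(W_3)
= (3)²·3.05 + (1)²·59 + (2)²·28 = 198.45
sd(S) = √198.45 ≈ 14.0872

14.0872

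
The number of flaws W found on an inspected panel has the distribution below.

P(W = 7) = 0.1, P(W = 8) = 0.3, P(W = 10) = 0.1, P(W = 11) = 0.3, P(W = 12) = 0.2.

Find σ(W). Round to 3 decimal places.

1.778

E[W] = (7)(0.1) + (8)(0.3) + (10)(0.1) + (11)(0.3) + (12)(0.2) = 9.8
E[W²] = (7)²(0.1) + (8)²(0.3) + (10)²(0.1) + (11)²(0.3) + (12)²(0.2) = 99.2
V(W) = E[W²] − (E[W])² = 99.2 − (9.8)² = 3.16
σ(W) = √3.16 ≈ 1.778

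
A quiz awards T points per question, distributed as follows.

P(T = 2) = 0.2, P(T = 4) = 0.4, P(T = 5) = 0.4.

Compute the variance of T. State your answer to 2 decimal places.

1.20

E[T] = (2)(0.2) + (4)(0.4) + (5)(0.4) = 4
E[T²] = (2)²(0.2) + (4)²(0.4) + (5)²(0.4) = 17.2
V(T) = E[T²] − (E[T])² = 17.2 − (4)² = 1.2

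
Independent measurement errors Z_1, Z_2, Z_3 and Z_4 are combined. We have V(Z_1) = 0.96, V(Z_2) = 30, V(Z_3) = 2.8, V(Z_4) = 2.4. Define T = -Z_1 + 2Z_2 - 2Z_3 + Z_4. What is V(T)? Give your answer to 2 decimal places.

By independence, V(T) = (-1)²V(Z_1) + (2)²V(Z_2) + (-2)²V(Z_3) + (1)²V(Z_4)
= (-1)²·0.96 + (2)²·30 + (-2)²·2.8 + (1)²·2.4 = 134.56

134.56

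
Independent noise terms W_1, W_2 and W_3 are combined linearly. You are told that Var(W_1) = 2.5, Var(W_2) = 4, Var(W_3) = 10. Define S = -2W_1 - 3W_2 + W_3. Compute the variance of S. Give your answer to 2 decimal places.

56.00

By independence, Var(S) = (-2)²Var(W_1) + (-3)²Var(W_2) + (1)²Var(W_3)
= (-2)²·2.5 + (-3)²·4 + (1)²·10 = 56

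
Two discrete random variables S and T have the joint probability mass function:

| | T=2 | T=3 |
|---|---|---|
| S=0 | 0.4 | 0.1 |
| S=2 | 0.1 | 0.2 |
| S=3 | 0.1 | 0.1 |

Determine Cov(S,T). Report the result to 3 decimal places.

0.220

E[S] = 1.2,  E[T] = 2.4
E[ST] = 3.1
Cov(S,T) = E[ST] − E[S]E[T] = 3.1 − (1.2)(2.4) = 0.22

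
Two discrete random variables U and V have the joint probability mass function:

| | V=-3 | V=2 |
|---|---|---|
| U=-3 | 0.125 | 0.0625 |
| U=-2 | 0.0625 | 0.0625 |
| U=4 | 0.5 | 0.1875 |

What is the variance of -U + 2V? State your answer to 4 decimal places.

34.2773

E[U] = 1.9375,  E[V] = -1.4375,  E[UV] = -3.625
var(U) = 13.1875 − (1.9375)² = 9.43359375;  var(V) = 7.4375 − (-1.4375)² = 5.37109375
Cov(U,V) = -3.625 − (1.9375)(-1.4375) = -0.83984375
var(-U + 2V) = (-1)²·9.43359375 + (2)²·5.37109375 + 2·(-1)·(2)·-0.83984375 = 34.27734375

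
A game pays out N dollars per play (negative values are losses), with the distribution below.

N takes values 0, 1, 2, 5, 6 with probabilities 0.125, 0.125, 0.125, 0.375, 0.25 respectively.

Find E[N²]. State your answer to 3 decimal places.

E[N²] = (0)²(0.125) + (1)²(0.125) + (2)²(0.125) + (5)²(0.375) + (6)²(0.25) = 19

19.000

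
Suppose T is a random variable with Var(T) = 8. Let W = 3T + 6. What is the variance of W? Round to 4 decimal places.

Var(3T + 6) = (3)²·Var(T) = 9·8 = 72

72.0000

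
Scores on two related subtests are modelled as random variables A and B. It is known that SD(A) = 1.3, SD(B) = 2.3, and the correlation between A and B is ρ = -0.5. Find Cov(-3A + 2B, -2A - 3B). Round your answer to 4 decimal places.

-29.0750

Var(A) = (1.3)² = 1.69;  Var(B) = (2.3)² = 5.29
Cov(A,B) = ρ·SD(A)·SD(B) = -0.5·1.3·2.3 = -1.495
Cov(-3A + 2B, -2A - 3B) = (-3)(-2)Var(A) + (2)(-3)Var(B) + [(-3)(-3) + (2)(-2)]Cov(A,B)
= 6·1.69 + -6·5.29 + 5·-1.495 = -29.075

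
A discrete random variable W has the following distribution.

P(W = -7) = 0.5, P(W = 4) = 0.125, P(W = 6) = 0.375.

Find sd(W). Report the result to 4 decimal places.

E[W] = (-7)(0.5) + (4)(0.125) + (6)(0.375) = -0.75
E[W²] = (-7)²(0.5) + (4)²(0.125) + (6)²(0.375) = 40
V(W) = E[W²] − (E[W])² = 40 − (-0.75)² = 39.4375
sd(W) = √39.4375 ≈ 6.2799

6.2799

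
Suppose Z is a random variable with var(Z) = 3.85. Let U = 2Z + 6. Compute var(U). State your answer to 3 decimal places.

var(2Z + 6) = (2)²·var(Z) = 4·3.85 = 15.4

15.400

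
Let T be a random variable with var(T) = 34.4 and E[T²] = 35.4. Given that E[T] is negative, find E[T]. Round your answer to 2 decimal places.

-1.00

(E[T])² = E[T²] − var(T) = 35.4 − 34.4 = 1
E[T] = −√1 = -1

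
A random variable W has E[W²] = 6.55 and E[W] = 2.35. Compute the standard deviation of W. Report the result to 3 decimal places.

1.014

Var(W) = 6.55 − (2.35)² = 1.0275
SD(W) = √1.0275 ≈ 1.014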